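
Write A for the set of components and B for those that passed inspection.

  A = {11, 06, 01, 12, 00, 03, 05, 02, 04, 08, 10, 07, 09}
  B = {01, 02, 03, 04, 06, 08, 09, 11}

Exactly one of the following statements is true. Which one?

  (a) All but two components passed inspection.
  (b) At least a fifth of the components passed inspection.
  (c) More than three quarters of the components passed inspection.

(b)

|A| = 13, |A ∩ B| = 8, |A ∖ B| = 5.
(a) requires |A ∖ B| = 2: false.
(b) requires |A ∩ B| / |A| ≥ 1/5: true.
(c) requires |A ∩ B| / |A| > 3/4: false.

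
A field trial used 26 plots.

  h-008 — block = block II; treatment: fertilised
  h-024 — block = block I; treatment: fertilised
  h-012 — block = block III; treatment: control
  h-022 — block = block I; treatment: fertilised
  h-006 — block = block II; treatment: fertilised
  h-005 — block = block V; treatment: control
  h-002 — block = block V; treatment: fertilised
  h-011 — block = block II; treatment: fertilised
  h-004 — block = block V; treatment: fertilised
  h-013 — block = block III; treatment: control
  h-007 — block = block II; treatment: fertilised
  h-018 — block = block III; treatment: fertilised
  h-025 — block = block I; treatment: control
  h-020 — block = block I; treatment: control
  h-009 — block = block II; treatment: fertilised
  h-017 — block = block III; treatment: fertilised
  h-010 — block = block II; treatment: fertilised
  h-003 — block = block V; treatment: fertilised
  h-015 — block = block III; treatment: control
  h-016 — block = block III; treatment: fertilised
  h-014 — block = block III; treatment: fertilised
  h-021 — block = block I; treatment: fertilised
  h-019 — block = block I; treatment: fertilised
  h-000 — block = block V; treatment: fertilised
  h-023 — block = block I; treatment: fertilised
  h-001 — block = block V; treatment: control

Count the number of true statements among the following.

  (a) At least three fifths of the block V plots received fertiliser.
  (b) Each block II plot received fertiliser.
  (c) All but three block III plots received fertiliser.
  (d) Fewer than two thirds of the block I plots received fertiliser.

(a) block V: |A| = 6, |A ∩ B| = 4; needs |A ∩ B| / |A| ≥ 3/5 — true.
(b) block II: |A| = 6, |A ∩ B| = 6; needs A ⊆ B, i.e. every element of A is in B (|A ∖ B| = 0) — true.
(c) block III: |A| = 7, |A ∩ B| = 4; needs |A ∖ B| = 3 — true.
(d) block I: |A| = 7, |A ∩ B| = 5; needs |A ∩ B| / |A| < 2/3 — false.

3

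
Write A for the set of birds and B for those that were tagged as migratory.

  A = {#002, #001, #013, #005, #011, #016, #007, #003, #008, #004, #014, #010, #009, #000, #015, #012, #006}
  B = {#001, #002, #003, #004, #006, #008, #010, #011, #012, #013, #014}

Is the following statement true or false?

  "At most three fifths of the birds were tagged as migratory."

The determiner here denotes the relation: |A ∩ B| / |A| ≤ 3/5.
|A| = 17, |A ∩ B| = 11, |A ∖ B| = 6.
|A ∩ B|/|A| = 11/17, so the statement is false.

False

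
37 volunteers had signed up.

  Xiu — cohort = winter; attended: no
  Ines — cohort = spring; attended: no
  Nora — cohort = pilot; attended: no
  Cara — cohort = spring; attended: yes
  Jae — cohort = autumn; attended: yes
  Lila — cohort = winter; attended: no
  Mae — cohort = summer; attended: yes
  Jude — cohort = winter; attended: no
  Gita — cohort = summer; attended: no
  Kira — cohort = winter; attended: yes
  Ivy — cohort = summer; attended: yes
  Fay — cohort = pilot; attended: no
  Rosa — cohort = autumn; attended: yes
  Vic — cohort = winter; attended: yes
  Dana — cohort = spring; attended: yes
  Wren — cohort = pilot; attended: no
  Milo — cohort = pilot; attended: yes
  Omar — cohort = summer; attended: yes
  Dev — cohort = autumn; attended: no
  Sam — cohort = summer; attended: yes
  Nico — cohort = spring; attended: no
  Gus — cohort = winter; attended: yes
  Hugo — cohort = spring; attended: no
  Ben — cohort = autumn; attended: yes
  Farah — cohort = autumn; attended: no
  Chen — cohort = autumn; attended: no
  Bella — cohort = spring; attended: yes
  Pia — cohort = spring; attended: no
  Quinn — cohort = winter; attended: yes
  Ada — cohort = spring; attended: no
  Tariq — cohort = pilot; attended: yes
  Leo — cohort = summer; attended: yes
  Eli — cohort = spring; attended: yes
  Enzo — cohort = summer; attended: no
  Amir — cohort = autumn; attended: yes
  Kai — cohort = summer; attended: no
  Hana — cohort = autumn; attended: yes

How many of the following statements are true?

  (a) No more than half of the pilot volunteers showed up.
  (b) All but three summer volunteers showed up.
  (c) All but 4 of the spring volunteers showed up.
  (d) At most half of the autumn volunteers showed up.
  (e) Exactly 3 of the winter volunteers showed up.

(a) pilot: |A| = 5, |A ∩ B| = 2; needs |A ∩ B| ≤ |A ∖ B| — true.
(b) summer: |A| = 8, |A ∩ B| = 5; needs |A ∖ B| = 3 — true.
(c) spring: |A| = 9, |A ∩ B| = 4; needs |A ∖ B| = 4 — false.
(d) autumn: |A| = 8, |A ∩ B| = 5; needs |A ∩ B| ≤ |A ∖ B| — false.
(e) winter: |A| = 7, |A ∩ B| = 4; needs |A ∩ B| = 3 — false.

2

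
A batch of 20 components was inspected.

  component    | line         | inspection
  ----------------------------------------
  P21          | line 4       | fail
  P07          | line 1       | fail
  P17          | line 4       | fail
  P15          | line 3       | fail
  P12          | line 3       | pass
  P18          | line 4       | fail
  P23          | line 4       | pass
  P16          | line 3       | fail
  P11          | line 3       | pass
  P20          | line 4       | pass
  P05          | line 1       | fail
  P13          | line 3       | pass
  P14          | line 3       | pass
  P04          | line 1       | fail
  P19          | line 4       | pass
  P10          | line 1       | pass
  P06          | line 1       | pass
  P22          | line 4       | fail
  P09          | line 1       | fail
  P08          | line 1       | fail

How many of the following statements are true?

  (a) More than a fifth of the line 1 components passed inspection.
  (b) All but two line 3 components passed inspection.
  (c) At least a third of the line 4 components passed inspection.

3

(a) line 1: |A| = 7, |A ∩ B| = 2; needs |A ∩ B| / |A| > 1/5 — true.
(b) line 3: |A| = 6, |A ∩ B| = 4; needs |A ∖ B| = 2 — true.
(c) line 4: |A| = 7, |A ∩ B| = 3; needs |A ∩ B| / |A| ≥ 1/3 — true.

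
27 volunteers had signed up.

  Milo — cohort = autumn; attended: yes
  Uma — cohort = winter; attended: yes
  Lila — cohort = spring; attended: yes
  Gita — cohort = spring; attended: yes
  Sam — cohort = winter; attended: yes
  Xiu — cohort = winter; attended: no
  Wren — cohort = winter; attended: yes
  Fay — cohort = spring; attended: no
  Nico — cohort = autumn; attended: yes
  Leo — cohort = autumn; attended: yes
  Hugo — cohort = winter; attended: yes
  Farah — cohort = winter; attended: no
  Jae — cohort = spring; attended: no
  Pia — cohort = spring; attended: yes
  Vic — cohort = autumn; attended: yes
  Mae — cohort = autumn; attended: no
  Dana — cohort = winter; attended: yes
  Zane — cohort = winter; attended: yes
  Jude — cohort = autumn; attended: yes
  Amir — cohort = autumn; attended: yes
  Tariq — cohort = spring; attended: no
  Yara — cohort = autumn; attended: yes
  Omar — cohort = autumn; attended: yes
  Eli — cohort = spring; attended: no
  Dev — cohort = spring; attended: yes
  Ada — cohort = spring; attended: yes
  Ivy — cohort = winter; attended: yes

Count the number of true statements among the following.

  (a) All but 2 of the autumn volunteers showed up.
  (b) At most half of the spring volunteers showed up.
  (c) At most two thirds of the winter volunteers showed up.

(a) autumn: |A| = 9, |A ∩ B| = 8; needs |A ∖ B| = 2 — false.
(b) spring: |A| = 9, |A ∩ B| = 5; needs |A ∩ B| ≤ |A ∖ B| — false.
(c) winter: |A| = 9, |A ∩ B| = 7; needs |A ∩ B| / |A| ≤ 2/3 — false.

0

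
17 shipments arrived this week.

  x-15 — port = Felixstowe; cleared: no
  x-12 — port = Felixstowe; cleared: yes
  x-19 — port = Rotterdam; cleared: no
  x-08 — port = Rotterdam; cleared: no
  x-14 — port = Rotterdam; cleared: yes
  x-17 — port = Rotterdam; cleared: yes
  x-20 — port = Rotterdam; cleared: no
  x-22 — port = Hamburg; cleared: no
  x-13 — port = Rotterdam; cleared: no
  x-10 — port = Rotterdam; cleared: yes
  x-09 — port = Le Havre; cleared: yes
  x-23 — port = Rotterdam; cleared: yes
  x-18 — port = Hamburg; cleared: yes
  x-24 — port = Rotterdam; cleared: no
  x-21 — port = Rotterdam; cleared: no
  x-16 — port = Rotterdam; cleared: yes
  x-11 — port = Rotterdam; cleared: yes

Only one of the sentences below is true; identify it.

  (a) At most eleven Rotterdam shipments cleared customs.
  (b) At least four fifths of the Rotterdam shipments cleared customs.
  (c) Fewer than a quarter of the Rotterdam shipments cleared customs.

|A| = 12, |A ∩ B| = 6, |A ∖ B| = 6.
(a) requires |A ∩ B| ≤ 11: true.
(b) requires |A ∩ B| / |A| ≥ 4/5: false.
(c) requires |A ∩ B| / |A| < 1/4: false.

(a)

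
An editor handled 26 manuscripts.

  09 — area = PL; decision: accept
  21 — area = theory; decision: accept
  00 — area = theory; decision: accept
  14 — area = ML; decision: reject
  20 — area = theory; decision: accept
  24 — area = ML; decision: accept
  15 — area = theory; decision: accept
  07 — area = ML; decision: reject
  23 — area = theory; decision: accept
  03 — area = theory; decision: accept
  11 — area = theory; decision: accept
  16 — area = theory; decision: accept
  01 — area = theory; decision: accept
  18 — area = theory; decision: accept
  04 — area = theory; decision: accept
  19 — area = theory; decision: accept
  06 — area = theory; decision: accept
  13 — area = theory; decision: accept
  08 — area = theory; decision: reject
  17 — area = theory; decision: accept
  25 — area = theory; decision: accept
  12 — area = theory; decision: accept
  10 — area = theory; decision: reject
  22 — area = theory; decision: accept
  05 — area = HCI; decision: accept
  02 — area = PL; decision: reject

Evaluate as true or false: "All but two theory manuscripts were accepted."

The determiner here denotes the relation: |A ∖ B| = 2.
|A| = 20, |A ∩ B| = 18, |A ∖ B| = 2.
|A ∖ B| = 2, so the statement is true.

True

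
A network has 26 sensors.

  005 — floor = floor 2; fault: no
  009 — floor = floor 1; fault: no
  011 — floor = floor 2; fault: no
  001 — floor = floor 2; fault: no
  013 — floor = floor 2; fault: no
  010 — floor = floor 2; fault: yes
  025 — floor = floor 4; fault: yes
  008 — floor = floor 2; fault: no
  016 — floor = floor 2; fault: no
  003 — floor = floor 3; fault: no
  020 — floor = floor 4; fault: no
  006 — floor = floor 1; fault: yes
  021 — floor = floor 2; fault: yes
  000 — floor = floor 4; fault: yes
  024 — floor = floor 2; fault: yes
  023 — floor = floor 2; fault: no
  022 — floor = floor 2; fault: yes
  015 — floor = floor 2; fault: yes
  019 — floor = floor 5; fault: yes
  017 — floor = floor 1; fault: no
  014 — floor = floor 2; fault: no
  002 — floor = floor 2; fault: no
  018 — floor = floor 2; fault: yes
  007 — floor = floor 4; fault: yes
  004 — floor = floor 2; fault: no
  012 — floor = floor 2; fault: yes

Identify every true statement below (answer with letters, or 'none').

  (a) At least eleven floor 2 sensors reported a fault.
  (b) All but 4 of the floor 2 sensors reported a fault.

none

|A| = 17, |A ∩ B| = 7, |A ∖ B| = 10.
(a) |A ∩ B| ≥ 11: fails.
(b) |A ∖ B| = 4: fails.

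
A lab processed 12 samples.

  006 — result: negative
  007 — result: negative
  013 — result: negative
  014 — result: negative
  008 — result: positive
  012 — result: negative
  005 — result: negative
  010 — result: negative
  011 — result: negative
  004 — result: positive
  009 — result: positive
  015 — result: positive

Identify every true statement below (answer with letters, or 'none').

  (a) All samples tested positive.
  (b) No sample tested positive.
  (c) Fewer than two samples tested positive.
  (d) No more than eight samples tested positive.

|A| = 12, |A ∩ B| = 4, |A ∖ B| = 8.
(a) A ⊆ B, i.e. every element of A is in B (|A ∖ B| = 0): fails.
(b) A ∩ B = ∅ (|A ∩ B| = 0): fails.
(c) |A ∩ B| < 2: fails.
(d) |A ∩ B| ≤ 8: holds.

(d)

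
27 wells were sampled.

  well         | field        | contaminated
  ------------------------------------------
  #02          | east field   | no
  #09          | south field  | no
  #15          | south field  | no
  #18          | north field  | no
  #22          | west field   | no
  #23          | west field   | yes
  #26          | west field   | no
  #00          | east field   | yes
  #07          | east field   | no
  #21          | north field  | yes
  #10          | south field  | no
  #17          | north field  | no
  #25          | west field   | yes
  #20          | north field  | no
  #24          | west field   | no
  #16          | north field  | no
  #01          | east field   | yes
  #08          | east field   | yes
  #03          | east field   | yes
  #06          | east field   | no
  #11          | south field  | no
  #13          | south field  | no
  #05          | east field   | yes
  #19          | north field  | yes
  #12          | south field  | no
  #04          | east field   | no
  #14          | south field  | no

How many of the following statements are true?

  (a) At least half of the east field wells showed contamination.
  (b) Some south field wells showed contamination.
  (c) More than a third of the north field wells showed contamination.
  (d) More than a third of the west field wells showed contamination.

2

(a) east field: |A| = 9, |A ∩ B| = 5; needs |A ∩ B| ≥ |A ∖ B| — true.
(b) south field: |A| = 7, |A ∩ B| = 0; needs A ∩ B ≠ ∅ (|A ∩ B| ≥ 1) — false.
(c) north field: |A| = 6, |A ∩ B| = 2; needs |A ∩ B| / |A| > 1/3 — false.
(d) west field: |A| = 5, |A ∩ B| = 2; needs |A ∩ B| / |A| > 1/3 — true.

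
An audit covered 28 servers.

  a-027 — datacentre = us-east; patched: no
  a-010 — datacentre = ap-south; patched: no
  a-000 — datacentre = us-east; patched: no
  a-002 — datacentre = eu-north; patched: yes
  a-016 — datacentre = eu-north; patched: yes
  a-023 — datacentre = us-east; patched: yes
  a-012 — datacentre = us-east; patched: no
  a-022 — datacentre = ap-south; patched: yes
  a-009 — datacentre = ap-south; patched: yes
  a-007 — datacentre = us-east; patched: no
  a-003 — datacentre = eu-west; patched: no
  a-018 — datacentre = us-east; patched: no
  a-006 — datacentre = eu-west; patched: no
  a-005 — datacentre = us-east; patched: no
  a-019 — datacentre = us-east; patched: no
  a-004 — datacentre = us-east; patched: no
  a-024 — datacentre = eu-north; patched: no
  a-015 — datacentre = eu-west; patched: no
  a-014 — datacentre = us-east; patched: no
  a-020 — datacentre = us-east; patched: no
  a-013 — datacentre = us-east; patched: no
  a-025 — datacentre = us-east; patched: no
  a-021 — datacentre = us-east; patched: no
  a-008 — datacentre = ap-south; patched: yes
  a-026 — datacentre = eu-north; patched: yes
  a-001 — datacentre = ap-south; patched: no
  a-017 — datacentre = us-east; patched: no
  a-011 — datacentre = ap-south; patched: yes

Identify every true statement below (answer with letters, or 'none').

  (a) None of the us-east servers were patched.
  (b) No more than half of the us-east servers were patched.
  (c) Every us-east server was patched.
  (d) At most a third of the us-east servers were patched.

|A| = 15, |A ∩ B| = 1, |A ∖ B| = 14.
(a) A ∩ B = ∅ (|A ∩ B| = 0): fails.
(b) |A ∩ B| ≤ |A ∖ B|: holds.
(c) A ⊆ B, i.e. every element of A is in B (|A ∖ B| = 0): fails.
(d) |A ∩ B| / |A| ≤ 1/3: holds.

(b), (d)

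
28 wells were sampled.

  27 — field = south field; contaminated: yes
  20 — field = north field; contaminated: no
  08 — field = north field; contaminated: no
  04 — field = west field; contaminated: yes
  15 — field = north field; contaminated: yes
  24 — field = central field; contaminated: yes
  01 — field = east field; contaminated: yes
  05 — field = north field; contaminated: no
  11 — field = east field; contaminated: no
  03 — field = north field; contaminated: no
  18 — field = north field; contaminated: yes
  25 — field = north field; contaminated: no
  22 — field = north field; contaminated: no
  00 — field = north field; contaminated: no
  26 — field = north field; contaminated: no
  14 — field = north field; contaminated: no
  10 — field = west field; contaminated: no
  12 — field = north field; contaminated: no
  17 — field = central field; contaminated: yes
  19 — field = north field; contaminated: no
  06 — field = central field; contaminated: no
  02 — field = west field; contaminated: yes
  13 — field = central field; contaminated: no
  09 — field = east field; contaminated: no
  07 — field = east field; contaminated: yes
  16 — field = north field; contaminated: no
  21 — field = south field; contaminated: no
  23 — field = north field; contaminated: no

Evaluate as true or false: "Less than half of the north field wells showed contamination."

'Less than half of the north field wells showed contamination' holds iff |A ∩ B| < |A ∖ B|.
|A| = 15, |A ∩ B| = 2, |A ∖ B| = 13.
2 < 13, so the statement is true.

True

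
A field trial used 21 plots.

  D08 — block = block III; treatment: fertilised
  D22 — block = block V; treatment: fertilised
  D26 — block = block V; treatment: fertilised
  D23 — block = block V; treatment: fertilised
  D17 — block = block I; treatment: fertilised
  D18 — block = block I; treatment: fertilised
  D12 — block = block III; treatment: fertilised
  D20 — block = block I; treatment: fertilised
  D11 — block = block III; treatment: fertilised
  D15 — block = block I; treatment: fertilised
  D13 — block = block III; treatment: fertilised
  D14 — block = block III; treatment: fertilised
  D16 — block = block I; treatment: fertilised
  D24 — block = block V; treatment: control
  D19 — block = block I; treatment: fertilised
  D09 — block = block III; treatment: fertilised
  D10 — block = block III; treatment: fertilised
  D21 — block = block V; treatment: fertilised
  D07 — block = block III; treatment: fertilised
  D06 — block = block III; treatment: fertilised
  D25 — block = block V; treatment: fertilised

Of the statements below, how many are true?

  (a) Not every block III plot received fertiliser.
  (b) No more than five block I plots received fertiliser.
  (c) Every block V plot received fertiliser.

(a) block III: |A| = 9, |A ∩ B| = 9; needs A ⊄ B (|A ∖ B| ≥ 1) — false.
(b) block I: |A| = 6, |A ∩ B| = 6; needs |A ∩ B| ≤ 5 — false.
(c) block V: |A| = 6, |A ∩ B| = 5; needs A ⊆ B, i.e. every element of A is in B (|A ∖ B| = 0) — false.

0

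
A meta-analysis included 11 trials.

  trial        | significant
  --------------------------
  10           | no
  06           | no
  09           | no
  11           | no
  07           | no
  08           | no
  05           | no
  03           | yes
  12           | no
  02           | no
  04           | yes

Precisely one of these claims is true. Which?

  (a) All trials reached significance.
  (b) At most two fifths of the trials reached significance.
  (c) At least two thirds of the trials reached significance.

|A| = 11, |A ∩ B| = 2, |A ∖ B| = 9.
(a) requires A ⊆ B, i.e. every element of A is in B (|A ∖ B| = 0): false.
(b) requires |A ∩ B| / |A| ≤ 2/5: true.
(c) requires |A ∩ B| / |A| ≥ 2/3: false.

(b)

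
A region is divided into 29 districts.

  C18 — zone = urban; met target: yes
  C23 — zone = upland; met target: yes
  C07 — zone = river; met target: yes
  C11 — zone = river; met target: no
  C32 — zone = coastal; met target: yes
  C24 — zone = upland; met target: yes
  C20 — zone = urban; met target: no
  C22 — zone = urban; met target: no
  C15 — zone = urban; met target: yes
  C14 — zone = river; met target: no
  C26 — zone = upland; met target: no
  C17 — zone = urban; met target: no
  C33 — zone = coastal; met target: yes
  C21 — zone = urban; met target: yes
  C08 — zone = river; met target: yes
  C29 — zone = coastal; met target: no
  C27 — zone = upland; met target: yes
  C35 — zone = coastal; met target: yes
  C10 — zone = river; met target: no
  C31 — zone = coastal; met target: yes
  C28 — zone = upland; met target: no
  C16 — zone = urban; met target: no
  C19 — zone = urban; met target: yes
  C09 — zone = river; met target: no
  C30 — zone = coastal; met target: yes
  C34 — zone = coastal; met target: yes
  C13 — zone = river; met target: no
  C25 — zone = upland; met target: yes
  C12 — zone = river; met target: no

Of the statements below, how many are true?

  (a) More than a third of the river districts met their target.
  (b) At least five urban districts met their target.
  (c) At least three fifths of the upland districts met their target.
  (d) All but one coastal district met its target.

2

(a) river: |A| = 8, |A ∩ B| = 2; needs |A ∩ B| / |A| > 1/3 — false.
(b) urban: |A| = 8, |A ∩ B| = 4; needs |A ∩ B| ≥ 5 — false.
(c) upland: |A| = 6, |A ∩ B| = 4; needs |A ∩ B| / |A| ≥ 3/5 — true.
(d) coastal: |A| = 7, |A ∩ B| = 6; needs |A ∖ B| = 1 — true.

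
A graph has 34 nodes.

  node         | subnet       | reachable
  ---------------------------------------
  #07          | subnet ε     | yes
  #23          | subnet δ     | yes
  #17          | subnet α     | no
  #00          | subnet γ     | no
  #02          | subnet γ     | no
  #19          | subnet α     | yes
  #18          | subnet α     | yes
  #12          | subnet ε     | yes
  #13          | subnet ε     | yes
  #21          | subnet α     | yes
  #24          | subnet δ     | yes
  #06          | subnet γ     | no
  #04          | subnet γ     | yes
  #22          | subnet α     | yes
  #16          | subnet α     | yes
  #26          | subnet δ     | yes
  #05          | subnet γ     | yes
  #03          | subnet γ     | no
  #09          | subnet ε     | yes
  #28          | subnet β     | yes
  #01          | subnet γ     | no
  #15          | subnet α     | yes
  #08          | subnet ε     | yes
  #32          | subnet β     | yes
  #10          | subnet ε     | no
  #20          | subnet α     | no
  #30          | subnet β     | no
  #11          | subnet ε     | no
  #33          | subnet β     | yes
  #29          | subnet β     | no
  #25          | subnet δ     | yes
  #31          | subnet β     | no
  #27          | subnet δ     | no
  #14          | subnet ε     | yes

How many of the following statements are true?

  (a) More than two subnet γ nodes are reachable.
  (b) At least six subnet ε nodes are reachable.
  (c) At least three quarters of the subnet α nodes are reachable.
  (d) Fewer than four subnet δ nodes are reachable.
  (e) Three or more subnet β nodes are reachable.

(a) subnet γ: |A| = 7, |A ∩ B| = 2; needs |A ∩ B| > 2 — false.
(b) subnet ε: |A| = 8, |A ∩ B| = 6; needs |A ∩ B| ≥ 6 — true.
(c) subnet α: |A| = 8, |A ∩ B| = 6; needs |A ∩ B| / |A| ≥ 3/4 — true.
(d) subnet δ: |A| = 5, |A ∩ B| = 4; needs |A ∩ B| < 4 — false.
(e) subnet β: |A| = 6, |A ∩ B| = 3; needs |A ∩ B| ≥ 3 — true.

3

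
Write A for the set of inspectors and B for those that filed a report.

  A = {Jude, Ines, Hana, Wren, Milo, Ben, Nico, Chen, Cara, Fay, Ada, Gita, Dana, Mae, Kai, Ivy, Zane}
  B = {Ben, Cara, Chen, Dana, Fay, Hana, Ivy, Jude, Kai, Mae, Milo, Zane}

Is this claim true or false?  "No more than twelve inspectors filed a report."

'No more than twelve inspectors filed a report' holds iff |A ∩ B| ≤ 12.
|A| = 17, |A ∩ B| = 12, |A ∖ B| = 5.
|A ∩ B| = 12, so the statement is true.

True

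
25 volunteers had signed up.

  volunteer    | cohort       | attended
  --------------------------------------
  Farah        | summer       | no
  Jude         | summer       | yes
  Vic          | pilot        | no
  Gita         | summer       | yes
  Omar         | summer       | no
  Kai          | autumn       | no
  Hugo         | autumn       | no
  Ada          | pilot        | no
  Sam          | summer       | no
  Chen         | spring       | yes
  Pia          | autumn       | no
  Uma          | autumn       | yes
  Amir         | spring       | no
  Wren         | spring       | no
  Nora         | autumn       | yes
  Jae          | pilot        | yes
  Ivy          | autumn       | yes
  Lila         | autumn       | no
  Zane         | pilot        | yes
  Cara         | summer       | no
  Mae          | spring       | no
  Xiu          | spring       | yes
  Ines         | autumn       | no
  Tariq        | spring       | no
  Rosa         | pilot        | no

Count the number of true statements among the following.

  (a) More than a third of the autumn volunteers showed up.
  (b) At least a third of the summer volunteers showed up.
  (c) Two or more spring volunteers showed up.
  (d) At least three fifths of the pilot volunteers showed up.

3

(a) autumn: |A| = 8, |A ∩ B| = 3; needs |A ∩ B| / |A| > 1/3 — true.
(b) summer: |A| = 6, |A ∩ B| = 2; needs |A ∩ B| / |A| ≥ 1/3 — true.
(c) spring: |A| = 6, |A ∩ B| = 2; needs |A ∩ B| ≥ 2 — true.
(d) pilot: |A| = 5, |A ∩ B| = 2; needs |A ∩ B| / |A| ≥ 3/5 — false.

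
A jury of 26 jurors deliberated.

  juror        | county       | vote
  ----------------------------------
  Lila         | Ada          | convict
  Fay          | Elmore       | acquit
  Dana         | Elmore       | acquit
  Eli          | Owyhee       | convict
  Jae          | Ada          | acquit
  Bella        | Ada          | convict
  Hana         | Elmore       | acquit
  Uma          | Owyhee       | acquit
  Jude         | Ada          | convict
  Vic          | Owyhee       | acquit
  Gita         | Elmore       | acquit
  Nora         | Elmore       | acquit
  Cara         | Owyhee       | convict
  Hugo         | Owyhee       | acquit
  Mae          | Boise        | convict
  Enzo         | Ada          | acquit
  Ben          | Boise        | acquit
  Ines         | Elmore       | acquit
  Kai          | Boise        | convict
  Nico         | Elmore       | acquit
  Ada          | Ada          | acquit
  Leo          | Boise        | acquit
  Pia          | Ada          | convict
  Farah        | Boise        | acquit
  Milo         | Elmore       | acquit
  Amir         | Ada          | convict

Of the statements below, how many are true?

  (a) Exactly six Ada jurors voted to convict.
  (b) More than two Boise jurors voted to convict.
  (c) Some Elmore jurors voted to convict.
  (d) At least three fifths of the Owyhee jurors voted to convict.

(a) Ada: |A| = 8, |A ∩ B| = 5; needs |A ∩ B| = 6 — false.
(b) Boise: |A| = 5, |A ∩ B| = 2; needs |A ∩ B| > 2 — false.
(c) Elmore: |A| = 8, |A ∩ B| = 0; needs A ∩ B ≠ ∅ (|A ∩ B| ≥ 1) — false.
(d) Owyhee: |A| = 5, |A ∩ B| = 2; needs |A ∩ B| / |A| ≥ 3/5 — false.

0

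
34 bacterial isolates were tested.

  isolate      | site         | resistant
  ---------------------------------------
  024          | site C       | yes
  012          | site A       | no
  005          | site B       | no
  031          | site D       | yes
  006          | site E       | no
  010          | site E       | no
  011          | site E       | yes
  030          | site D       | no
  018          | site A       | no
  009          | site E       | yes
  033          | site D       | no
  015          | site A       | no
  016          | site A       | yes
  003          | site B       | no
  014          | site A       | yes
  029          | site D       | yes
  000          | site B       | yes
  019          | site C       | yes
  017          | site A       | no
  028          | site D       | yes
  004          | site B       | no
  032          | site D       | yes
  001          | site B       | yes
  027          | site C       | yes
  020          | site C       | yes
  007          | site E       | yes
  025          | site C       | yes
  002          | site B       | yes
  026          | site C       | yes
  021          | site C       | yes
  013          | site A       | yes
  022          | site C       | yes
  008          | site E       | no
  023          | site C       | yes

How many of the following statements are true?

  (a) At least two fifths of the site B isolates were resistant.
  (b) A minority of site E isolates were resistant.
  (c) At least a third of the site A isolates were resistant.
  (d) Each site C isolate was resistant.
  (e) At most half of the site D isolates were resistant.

(a) site B: |A| = 6, |A ∩ B| = 3; needs |A ∩ B| / |A| ≥ 2/5 — true.
(b) site E: |A| = 6, |A ∩ B| = 3; needs |A ∩ B| < |A ∖ B| — false.
(c) site A: |A| = 7, |A ∩ B| = 3; needs |A ∩ B| / |A| ≥ 1/3 — true.
(d) site C: |A| = 9, |A ∩ B| = 9; needs A ⊆ B, i.e. every element of A is in B (|A ∖ B| = 0) — true.
(e) site D: |A| = 6, |A ∩ B| = 4; needs |A ∩ B| ≤ |A ∖ B| — false.

3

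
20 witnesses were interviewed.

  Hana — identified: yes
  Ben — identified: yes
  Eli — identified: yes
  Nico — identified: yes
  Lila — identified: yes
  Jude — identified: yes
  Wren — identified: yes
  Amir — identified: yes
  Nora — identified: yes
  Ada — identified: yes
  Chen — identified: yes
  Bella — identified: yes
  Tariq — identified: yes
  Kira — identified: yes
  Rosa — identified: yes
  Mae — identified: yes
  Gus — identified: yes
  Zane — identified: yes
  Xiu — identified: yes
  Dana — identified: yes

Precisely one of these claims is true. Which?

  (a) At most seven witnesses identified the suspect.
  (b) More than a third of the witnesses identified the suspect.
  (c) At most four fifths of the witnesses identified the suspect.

|A| = 20, |A ∩ B| = 20, |A ∖ B| = 0.
(a) requires |A ∩ B| ≤ 7: false.
(b) requires |A ∩ B| / |A| > 1/3: true.
(c) requires |A ∩ B| / |A| ≤ 4/5: false.

(b)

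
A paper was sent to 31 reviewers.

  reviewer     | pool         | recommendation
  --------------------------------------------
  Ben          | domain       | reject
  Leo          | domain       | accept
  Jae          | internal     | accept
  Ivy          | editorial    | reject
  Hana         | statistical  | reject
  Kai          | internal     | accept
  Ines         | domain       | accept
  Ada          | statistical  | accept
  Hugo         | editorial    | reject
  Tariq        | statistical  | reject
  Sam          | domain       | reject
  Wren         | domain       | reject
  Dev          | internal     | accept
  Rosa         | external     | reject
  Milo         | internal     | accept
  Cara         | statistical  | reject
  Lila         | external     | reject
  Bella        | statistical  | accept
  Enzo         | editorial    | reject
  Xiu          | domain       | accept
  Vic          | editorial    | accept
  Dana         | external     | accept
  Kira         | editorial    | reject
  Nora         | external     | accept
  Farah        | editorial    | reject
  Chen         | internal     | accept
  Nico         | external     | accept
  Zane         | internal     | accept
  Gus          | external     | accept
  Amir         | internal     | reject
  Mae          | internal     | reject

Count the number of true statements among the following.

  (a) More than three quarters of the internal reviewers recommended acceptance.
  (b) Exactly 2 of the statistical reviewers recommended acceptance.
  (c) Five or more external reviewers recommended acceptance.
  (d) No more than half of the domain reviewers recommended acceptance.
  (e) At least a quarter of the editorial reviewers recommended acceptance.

2

(a) internal: |A| = 8, |A ∩ B| = 6; needs |A ∩ B| / |A| > 3/4 — false.
(b) statistical: |A| = 5, |A ∩ B| = 2; needs |A ∩ B| = 2 — true.
(c) external: |A| = 6, |A ∩ B| = 4; needs |A ∩ B| ≥ 5 — false.
(d) domain: |A| = 6, |A ∩ B| = 3; needs |A ∩ B| ≤ |A ∖ B| — true.
(e) editorial: |A| = 6, |A ∩ B| = 1; needs |A ∩ B| / |A| ≥ 1/4 — false.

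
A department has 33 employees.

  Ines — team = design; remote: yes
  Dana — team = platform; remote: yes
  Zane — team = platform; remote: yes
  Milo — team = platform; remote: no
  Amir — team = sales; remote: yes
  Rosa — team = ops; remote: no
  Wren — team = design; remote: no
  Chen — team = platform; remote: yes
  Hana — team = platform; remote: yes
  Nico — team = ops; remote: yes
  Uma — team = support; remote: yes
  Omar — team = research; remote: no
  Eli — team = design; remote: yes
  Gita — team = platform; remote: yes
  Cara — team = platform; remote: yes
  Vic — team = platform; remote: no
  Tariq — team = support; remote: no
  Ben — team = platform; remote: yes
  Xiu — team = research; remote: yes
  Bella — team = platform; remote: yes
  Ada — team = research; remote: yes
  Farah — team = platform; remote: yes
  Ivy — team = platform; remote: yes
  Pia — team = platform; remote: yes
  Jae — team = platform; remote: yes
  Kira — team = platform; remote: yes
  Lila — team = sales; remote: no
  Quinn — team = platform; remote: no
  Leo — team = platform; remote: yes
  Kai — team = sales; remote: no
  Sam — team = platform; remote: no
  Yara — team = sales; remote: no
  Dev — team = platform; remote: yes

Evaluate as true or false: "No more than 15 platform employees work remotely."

Truth condition: |A ∩ B| ≤ 15.
|A| = 19, |A ∩ B| = 15, |A ∖ B| = 4.
|A ∩ B| = 15, so the statement is true.

True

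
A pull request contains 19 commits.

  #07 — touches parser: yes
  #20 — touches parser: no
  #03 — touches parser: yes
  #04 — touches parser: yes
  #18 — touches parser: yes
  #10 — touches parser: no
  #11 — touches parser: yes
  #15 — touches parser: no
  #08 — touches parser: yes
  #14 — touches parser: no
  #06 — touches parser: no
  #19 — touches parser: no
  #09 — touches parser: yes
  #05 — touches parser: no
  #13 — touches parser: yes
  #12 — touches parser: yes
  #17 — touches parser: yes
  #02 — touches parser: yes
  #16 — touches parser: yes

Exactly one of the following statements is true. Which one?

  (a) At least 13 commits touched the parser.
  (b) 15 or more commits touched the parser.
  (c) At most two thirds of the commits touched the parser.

(c)

|A| = 19, |A ∩ B| = 12, |A ∖ B| = 7.
(a) requires |A ∩ B| ≥ 13: false.
(b) requires |A ∩ B| ≥ 15: false.
(c) requires |A ∩ B| / |A| ≤ 2/3: true.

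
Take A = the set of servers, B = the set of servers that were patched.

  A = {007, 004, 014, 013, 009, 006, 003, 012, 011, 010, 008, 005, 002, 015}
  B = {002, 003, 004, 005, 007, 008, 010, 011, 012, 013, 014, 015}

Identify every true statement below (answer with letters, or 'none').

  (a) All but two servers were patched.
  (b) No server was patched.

|A| = 14, |A ∩ B| = 12, |A ∖ B| = 2.
(a) |A ∖ B| = 2: holds.
(b) A ∩ B = ∅ (|A ∩ B| = 0): fails.

(a)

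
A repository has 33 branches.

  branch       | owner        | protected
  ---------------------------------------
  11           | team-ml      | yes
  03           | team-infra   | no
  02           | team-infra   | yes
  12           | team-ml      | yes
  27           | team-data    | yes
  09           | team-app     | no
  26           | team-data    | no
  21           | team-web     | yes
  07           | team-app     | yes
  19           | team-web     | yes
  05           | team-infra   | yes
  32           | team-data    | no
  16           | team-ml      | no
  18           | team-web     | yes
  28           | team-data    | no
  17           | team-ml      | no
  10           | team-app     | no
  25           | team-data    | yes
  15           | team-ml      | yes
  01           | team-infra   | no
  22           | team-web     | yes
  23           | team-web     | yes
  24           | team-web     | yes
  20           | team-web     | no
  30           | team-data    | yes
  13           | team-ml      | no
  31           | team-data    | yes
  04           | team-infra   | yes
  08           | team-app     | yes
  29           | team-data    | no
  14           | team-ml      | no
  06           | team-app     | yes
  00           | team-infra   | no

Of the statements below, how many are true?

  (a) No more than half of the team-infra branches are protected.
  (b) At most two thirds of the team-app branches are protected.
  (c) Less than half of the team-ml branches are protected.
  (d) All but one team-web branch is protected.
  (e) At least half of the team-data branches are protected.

(a) team-infra: |A| = 6, |A ∩ B| = 3; needs |A ∩ B| ≤ |A ∖ B| — true.
(b) team-app: |A| = 5, |A ∩ B| = 3; needs |A ∩ B| / |A| ≤ 2/3 — true.
(c) team-ml: |A| = 7, |A ∩ B| = 3; needs |A ∩ B| < |A ∖ B| — true.
(d) team-web: |A| = 7, |A ∩ B| = 6; needs |A ∖ B| = 1 — true.
(e) team-data: |A| = 8, |A ∩ B| = 4; needs |A ∩ B| ≥ |A ∖ B| — true.

5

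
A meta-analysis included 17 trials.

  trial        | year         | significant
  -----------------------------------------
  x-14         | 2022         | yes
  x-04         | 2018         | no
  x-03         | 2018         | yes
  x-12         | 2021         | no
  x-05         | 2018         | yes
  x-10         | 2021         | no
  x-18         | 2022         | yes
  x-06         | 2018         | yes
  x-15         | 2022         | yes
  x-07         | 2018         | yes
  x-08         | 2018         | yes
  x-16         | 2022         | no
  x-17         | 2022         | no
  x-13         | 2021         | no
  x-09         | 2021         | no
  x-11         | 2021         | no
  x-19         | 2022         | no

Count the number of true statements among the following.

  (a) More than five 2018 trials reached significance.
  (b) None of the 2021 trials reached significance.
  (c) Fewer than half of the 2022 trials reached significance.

1

(a) 2018: |A| = 6, |A ∩ B| = 5; needs |A ∩ B| > 5 — false.
(b) 2021: |A| = 5, |A ∩ B| = 0; needs A ∩ B = ∅ (|A ∩ B| = 0) — true.
(c) 2022: |A| = 6, |A ∩ B| = 3; needs |A ∩ B| < |A ∖ B| — false.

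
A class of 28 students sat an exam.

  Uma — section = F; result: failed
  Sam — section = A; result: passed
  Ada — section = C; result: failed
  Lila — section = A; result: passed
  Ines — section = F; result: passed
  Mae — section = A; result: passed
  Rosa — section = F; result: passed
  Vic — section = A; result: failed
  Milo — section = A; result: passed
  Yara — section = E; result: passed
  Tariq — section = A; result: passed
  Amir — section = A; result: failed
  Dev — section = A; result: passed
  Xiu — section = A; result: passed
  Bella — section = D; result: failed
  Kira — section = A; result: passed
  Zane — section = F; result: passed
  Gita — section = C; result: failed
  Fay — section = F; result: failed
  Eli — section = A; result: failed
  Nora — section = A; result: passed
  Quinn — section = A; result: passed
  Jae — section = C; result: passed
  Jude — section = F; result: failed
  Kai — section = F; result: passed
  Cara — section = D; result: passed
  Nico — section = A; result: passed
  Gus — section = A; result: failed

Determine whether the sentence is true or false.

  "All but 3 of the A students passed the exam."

The determiner here denotes the relation: |A ∖ B| = 3.
|A| = 15, |A ∩ B| = 11, |A ∖ B| = 4.
|A ∖ B| = 4, so the statement is false.

False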